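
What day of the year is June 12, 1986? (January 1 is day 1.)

Days in months before June: 31 + 28 + 31 + 30 + 31 = 151.
Plus 12 days into June → day 163.

163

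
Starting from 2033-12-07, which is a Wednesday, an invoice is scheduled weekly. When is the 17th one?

2034-03-29

The 17th occurrence is 16 intervals after the first: 16 × 7 = 112 days after 2033-12-07.
December has 31 days — 24 days to the end of December leaves 88.
January has 31 days (57 left).
February has 28 days (29 left).
29 days into March → 2034-03-29.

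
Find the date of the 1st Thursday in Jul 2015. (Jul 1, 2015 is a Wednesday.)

Jul 2015 begins on a Wednesday, so the first Thursday is Jul 2 (1 day later).

Jul 2, 2015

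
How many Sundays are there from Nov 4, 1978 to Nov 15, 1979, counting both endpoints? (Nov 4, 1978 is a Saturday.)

Nov 4, 1978 is a Saturday; the first Sunday on or after it is Nov 5, 1978 (1 day later).
From Nov 5, 1978 to Nov 15, 1979: 56 + 319 = 375 days (rest of 1978, to Nov 15, 1979 in 1979).
375 ÷ 7 = 53 full weeks with remainder 4, so 53 more Sundays after the first → 54.

54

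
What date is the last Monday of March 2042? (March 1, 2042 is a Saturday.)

March 2042 begins on a Saturday, so the first Monday is March 3 (2 days later).
March 2042 has 31 days. Adding weeks: 3, 10, 17, 24, 31 — the last one ≤ 31 is the 31st.

March 31, 2042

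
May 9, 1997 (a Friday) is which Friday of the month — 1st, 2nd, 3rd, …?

Day 9 falls in week ⌈9/7⌉ of the month.
Days 1–7 hold the 1st Friday, 8–14 the 2nd, 15–21 the 3rd, 22–28 the 4th, 29–31 the 5th.
9 is in the range for the 2nd.

2nd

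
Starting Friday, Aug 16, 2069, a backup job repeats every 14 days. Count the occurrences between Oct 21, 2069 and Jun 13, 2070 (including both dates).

Occurrences land 14·i days after Aug 16, 2069 for i = 0, 1, 2, …
Oct 21, 2069 is 66 days after the start; 66 ÷ 14 = 4 remainder 10; since the remainder is 10, round up to i = 5. First occurrence in the window: #6 on Oct 25, 2069 (5×14 = 70 days in).
Jun 13, 2070 is 301 days after the start; 301 ÷ 14 = 21 remainder 7. Last occurrence in the window: #22 on Jun 6, 2070.
Occurrences #6 through #22: 17 in total.

17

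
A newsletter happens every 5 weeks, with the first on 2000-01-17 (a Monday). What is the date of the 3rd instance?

2000-03-27

The 3rd occurrence is 2 intervals after the first: 2 × 35 = 70 days after 2000-01-17.
January has 31 days — 14 days to the end of January leaves 56.
February has 29 days (27 left).
27 days into March → 2000-03-27.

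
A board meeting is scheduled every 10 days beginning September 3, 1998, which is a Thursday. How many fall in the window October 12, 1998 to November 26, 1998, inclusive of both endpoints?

Occurrences land 10·i days after September 3, 1998 for i = 0, 1, 2, …
October 12, 1998 is 39 days after the start; 39 ÷ 10 = 3 remainder 9; since the remainder is 9, round up to i = 4. First occurrence in the window: #5 on October 13, 1998 (4×10 = 40 days in).
November 26, 1998 is 84 days after the start; 84 ÷ 10 = 8 remainder 4. Last occurrence in the window: #9 on November 22, 1998.
Occurrences #5 through #9: 5 in total.

5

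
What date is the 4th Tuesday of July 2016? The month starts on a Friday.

July 26, 2016

July 2016 begins on a Friday, so the first Tuesday is July 5 (4 days later).
The 4th Tuesday is 3 weeks later: 5 + 21 = 26.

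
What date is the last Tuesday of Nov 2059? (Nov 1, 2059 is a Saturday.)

Nov 25, 2059

Nov 2059 begins on a Saturday, so the first Tuesday is Nov 4 (3 days later).
Nov 2059 has 30 days. Adding weeks: 4, 11, 18, 25 — the last one ≤ 30 is the 25th.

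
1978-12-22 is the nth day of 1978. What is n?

Days in months before December: 31 + 28 + 31 + 30 + 31 + 30 + 31 + 31 + 30 + 31 + 30 = 334.
Plus 22 days into December → day 356.

356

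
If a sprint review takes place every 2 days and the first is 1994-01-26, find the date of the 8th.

The 8th occurrence is 7 intervals after the first: 7 × 2 = 14 days after 1994-01-26.
January has 31 days — 5 days to the end of January leaves 9.
9 days into February → 1994-02-09.

1994-02-09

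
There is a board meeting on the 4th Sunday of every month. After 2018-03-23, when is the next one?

March 2018 starts on a Thursday; its first Sunday is the 4th, so the 4th Sunday is the 25th — 2018-03-25.
2018-03-25 is after 2018-03-23, so that is the next one.

2018-03-25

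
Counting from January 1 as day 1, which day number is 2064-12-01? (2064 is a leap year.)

336

Days in months before December: 31 + 29 + 31 + 30 + 31 + 30 + 31 + 31 + 30 + 31 + 30 = 335.
Plus 1 day into December → day 336.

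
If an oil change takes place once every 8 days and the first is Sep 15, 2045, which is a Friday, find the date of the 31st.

The 31st occurrence is 30 intervals after the first: 30 × 8 = 240 days after Sep 15, 2045.
Sep has 30 days — 15 days to the end of Sep leaves 225.
Oct has 31 days (194 left).
Nov has 30 days (164 left).
Dec has 31 days (133 left).
Jan has 31 days (102 left).
Feb has 28 days (74 left).
Mar has 31 days (43 left).
Apr has 30 days (13 left).
13 days into May → May 13, 2046.

May 13, 2046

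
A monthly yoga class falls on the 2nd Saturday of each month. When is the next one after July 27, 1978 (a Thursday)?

July 1978 starts on a Saturday; its first Saturday is the 1st, so the 2nd Saturday is the 8th — July 8, 1978.
That is not after July 27, 1978, so look at August 1978.
August 1978 starts on a Tuesday; its first Saturday is the 5th, so the 2nd Saturday is the 12th — August 12, 1978.

August 12, 1978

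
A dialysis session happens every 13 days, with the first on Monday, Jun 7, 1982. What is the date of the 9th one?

Sep 19, 1982

The 9th occurrence is 8 intervals after the first: 8 × 13 = 104 days after Jun 7, 1982.
Jun has 30 days — 23 days to the end of Jun leaves 81.
Jul has 31 days (50 left).
Aug has 31 days (19 left).
19 days into Sep → Sep 19, 1982.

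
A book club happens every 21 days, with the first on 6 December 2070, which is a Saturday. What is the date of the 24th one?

2 April 2072

The 24th occurrence is 23 intervals after the first: 23 × 21 = 483 days after 6 December 2070.
December has 31 days — 25 days to the end of December leaves 458.
2071 has 365 days (93 left).
January has 31 days (62 left).
February has 29 days (33 left).
March has 31 days (2 left).
2 days into April → 2 April 2072.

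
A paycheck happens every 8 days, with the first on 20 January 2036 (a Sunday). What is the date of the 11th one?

The 11th occurrence is 10 intervals after the first: 10 × 8 = 80 days after 20 January 2036.
January has 31 days — 11 days to the end of January leaves 69.
February has 29 days (40 left).
March has 31 days (9 left).
9 days into April → 9 April 2036.

9 April 2036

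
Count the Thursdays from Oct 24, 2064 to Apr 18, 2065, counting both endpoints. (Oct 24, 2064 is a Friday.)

Oct 24, 2064 is a Friday; the first Thursday on or after it is Oct 30, 2064 (6 days later).
From Oct 30, 2064 to Apr 18, 2065: 1 + 30 + 31 + 31 + 28 + 31 + 18 = 170 days (rest of Oct, Nov, Dec, Jan, Feb, Mar, Apr).
170 ÷ 7 = 24 full weeks with remainder 2, so 24 more Thursdays after the first → 25.

25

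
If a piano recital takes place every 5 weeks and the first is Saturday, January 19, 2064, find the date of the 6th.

The 6th occurrence is 5 intervals after the first: 5 × 35 = 175 days after January 19, 2064.
January has 31 days — 12 days to the end of January leaves 163.
February has 29 days (134 left).
March has 31 days (103 left).
April has 30 days (73 left).
May has 31 days (42 left).
June has 30 days (12 left).
12 days into July → July 12, 2064.

July 12, 2064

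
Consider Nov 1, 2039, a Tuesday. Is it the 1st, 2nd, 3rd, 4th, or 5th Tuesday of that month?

Day 1 falls in week ⌈1/7⌉ of the month.
Days 1–7 hold the 1st Tuesday, 8–14 the 2nd, 15–21 the 3rd, 22–28 the 4th, 29–31 the 5th.
1 is in the range for the 1st.

1st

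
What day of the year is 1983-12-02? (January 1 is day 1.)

336

Days in months before December: 31 + 28 + 31 + 30 + 31 + 30 + 31 + 31 + 30 + 31 + 30 = 334.
Plus 2 days into December → day 336.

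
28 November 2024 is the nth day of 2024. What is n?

333

Days in months before November: 31 + 29 + 31 + 30 + 31 + 30 + 31 + 31 + 30 + 31 = 305.
Plus 28 days into November → day 333.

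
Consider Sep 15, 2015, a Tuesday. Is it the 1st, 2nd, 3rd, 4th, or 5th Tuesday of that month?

3rd

Day 15 falls in week ⌈15/7⌉ of the month.
Days 1–7 hold the 1st Tuesday, 8–14 the 2nd, 15–21 the 3rd, 22–28 the 4th, 29–31 the 5th.
15 is in the range for the 3rd.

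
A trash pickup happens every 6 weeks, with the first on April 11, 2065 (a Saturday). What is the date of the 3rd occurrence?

The 3rd occurrence is 2 intervals after the first: 2 × 42 = 84 days after April 11, 2065.
April has 30 days — 19 days to the end of April leaves 65.
May has 31 days (34 left).
June has 30 days (4 left).
4 days into July → July 4, 2065.

July 4, 2065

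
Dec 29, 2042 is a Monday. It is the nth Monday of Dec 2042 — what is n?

5th

Day 29 falls in week ⌈29/7⌉ of the month.
Days 1–7 hold the 1st Monday, 8–14 the 2nd, 15–21 the 3rd, 22–28 the 4th, 29–31 the 5th.
29 is in the range for the 5th.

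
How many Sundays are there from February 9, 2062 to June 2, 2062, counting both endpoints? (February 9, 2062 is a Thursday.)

16

February 9, 2062 is a Thursday; the first Sunday on or after it is February 12, 2062 (3 days later).
From February 12, 2062 to June 2, 2062: 16 + 31 + 30 + 31 + 2 = 110 days (rest of February, March, April, May, June).
110 ÷ 7 = 15 full weeks with remainder 5, so 15 more Sundays after the first → 16.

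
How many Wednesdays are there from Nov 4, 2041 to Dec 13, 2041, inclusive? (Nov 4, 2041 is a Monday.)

6

Nov 4, 2041 is a Monday; the first Wednesday on or after it is Nov 6, 2041 (2 days later).
From Nov 6, 2041 to Dec 13, 2041: 24 + 13 = 37 days (rest of Nov, Dec).
37 ÷ 7 = 5 full weeks with remainder 2, so 5 more Wednesdays after the first → 6.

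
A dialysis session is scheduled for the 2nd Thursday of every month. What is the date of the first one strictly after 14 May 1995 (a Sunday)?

8 June 1995

May 1995 starts on a Monday; its first Thursday is the 4th, so the 2nd Thursday is the 11th — 11 May 1995.
That is not after 14 May 1995, so look at June 1995.
June 1995 starts on a Thursday; its first Thursday is the 1st, so the 2nd Thursday is the 8th — 8 June 1995.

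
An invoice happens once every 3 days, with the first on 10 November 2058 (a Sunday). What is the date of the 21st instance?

9 January 2059

The 21st occurrence is 20 intervals after the first: 20 × 3 = 60 days after 10 November 2058.
November has 30 days — 20 days to the end of November leaves 40.
December has 31 days (9 left).
9 days into January → 9 January 2059.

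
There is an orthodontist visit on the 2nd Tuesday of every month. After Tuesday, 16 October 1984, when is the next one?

October 1984 starts on a Monday; its first Tuesday is the 2nd, so the 2nd Tuesday is the 9th — 9 October 1984.
That is not after 16 October 1984, so look at November 1984.
November 1984 starts on a Thursday; its first Tuesday is the 6th, so the 2nd Tuesday is the 13th — 13 November 1984.

13 November 1984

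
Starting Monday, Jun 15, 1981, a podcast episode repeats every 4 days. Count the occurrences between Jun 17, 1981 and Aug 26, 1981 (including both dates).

Occurrences land 4·i days after Jun 15, 1981 for i = 0, 1, 2, …
Jun 17, 1981 is 2 days after the start; 2 ÷ 4 = 0 remainder 2; since the remainder is 2, round up to i = 1. First occurrence in the window: #2 on Jun 19, 1981 (1×4 = 4 days in).
Aug 26, 1981 is 72 days after the start; 72 ÷ 4 = 18 remainder 0. Last occurrence in the window: #19 on Aug 26, 1981.
Occurrences #2 through #19: 18 in total.

18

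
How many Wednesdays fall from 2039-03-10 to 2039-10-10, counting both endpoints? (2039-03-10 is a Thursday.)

30

2039-03-10 is a Thursday; the first Wednesday on or after it is 2039-03-16 (6 days later).
From 2039-03-16 to 2039-10-10: 15 + 30 + 31 + 30 + 31 + 31 + 30 + 10 = 208 days (rest of March, April, May, June, July, August, September, October).
208 ÷ 7 = 29 full weeks with remainder 5, so 29 more Wednesdays after the first → 30.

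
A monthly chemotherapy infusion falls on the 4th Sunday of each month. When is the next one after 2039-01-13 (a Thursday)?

2039-01-23

January 2039 starts on a Saturday; its first Sunday is the 2nd, so the 4th Sunday is the 23rd — 2039-01-23.
2039-01-23 is after 2039-01-13, so that is the next one.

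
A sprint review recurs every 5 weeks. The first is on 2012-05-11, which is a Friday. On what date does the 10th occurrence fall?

The 10th occurrence is 9 intervals after the first: 9 × 35 = 315 days after 2012-05-11.
May has 31 days — 20 days to the end of May leaves 295.
June has 30 days (265 left).
July has 31 days (234 left).
August has 31 days (203 left).
September has 30 days (173 left).
October has 31 days (142 left).
November has 30 days (112 left).
December has 31 days (81 left).
January has 31 days (50 left).
February has 28 days (22 left).
22 days into March → 2013-03-22.

2013-03-22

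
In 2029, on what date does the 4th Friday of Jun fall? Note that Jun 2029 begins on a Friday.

Jun 22, 2029

Jun 2029 begins on a Friday, so the first Friday is Jun 1.
The 4th Friday is 3 weeks later: 1 + 21 = 22.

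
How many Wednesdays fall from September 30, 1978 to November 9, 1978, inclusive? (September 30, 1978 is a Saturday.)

6

September 30, 1978 is a Saturday; the first Wednesday on or after it is October 4, 1978 (4 days later).
From October 4, 1978 to November 9, 1978: 27 + 9 = 36 days (rest of October, November).
36 ÷ 7 = 5 full weeks with remainder 1, so 5 more Wednesdays after the first → 6.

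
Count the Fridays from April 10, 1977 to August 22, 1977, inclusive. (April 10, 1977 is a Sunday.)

April 10, 1977 is a Sunday; the first Friday on or after it is April 15, 1977 (5 days later).
From April 15, 1977 to August 22, 1977: 15 + 31 + 30 + 31 + 22 = 129 days (rest of April, May, June, July, August).
129 ÷ 7 = 18 full weeks with remainder 3, so 18 more Fridays after the first → 19.

19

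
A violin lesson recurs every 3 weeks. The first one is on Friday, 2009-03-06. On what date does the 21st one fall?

The 21st occurrence is 20 intervals after the first: 20 × 21 = 420 days after 2009-03-06.
March has 31 days — 25 days to the end of March leaves 395.
April has 30 days (365 left).
May has 31 days (334 left).
June has 30 days (304 left).
July has 31 days (273 left).
August has 31 days (242 left).
September has 30 days (212 left).
October has 31 days (181 left).
November has 30 days (151 left).
December has 31 days (120 left).
January has 31 days (89 left).
February has 28 days (61 left).
March has 31 days (30 left).
30 days into April → 2010-04-30.

2010-04-30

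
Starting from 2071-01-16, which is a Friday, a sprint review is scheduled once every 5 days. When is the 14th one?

2071-03-22

The 14th occurrence is 13 intervals after the first: 13 × 5 = 65 days after 2071-01-16.
January has 31 days — 15 days to the end of January leaves 50.
February has 28 days (22 left).
22 days into March → 2071-03-22.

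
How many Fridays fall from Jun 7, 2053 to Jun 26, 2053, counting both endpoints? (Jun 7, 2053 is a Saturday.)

Jun 7, 2053 is a Saturday; the first Friday on or after it is Jun 13, 2053 (6 days later).
From Jun 13, 2053 to Jun 26, 2053 is 26 − 13 = 13 days.
13 ÷ 7 = 1 full weeks with remainder 6, so 1 more Fridays after the first → 2.

2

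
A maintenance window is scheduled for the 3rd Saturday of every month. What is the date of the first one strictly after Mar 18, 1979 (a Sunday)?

Apr 21, 1979

Mar 1979 starts on a Thursday; its first Saturday is the 3rd, so the 3rd Saturday is the 17th — Mar 17, 1979.
That is not after Mar 18, 1979, so look at Apr 1979.
Apr 1979 starts on a Sunday; its first Saturday is the 7th, so the 3rd Saturday is the 21st — Apr 21, 1979.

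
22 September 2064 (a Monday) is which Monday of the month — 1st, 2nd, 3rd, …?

4th

Day 22 falls in week ⌈22/7⌉ of the month.
Days 1–7 hold the 1st Monday, 8–14 the 2nd, 15–21 the 3rd, 22–28 the 4th, 29–31 the 5th.
22 is in the range for the 4th.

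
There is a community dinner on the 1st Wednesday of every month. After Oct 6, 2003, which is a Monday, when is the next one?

Oct 2003 starts on a Wednesday, so its 1st Wednesday is Oct 1, 2003.
That is not after Oct 6, 2003, so look at Nov 2003.
Nov 2003 starts on a Saturday, so its 1st Wednesday is Nov 5, 2003 (4 days in).

Nov 5, 2003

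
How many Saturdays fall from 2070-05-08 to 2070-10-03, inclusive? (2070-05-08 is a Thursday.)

21

2070-05-08 is a Thursday; the first Saturday on or after it is 2070-05-10 (2 days later).
From 2070-05-10 to 2070-10-03: 21 + 30 + 31 + 31 + 30 + 3 = 146 days (rest of May, June, July, August, September, October).
146 ÷ 7 = 20 full weeks with remainder 6, so 20 more Saturdays after the first → 21.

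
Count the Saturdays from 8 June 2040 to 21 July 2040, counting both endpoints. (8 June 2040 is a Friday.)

7

8 June 2040 is a Friday; the first Saturday on or after it is 9 June 2040 (1 day later).
From 9 June 2040 to 21 July 2040: 21 + 21 = 42 days (rest of June, July).
42 ÷ 7 = 6 full weeks with remainder 0, so 6 more Saturdays after the first → 7.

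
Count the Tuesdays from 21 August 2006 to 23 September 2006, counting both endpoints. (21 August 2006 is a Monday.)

21 August 2006 is a Monday; the first Tuesday on or after it is 22 August 2006 (1 day later).
From 22 August 2006 to 23 September 2006: 9 + 23 = 32 days (rest of August, September).
32 ÷ 7 = 4 full weeks with remainder 4, so 4 more Tuesdays after the first → 5.

5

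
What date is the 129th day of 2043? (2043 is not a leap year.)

January has 31 days (129 − 31 = 98 remain).
February has 28 days (98 − 28 = 70 remain).
March has 31 days (70 − 31 = 39 remain).
April has 30 days (39 − 30 = 9 remain).
9 into May → May 9.

9 May 2043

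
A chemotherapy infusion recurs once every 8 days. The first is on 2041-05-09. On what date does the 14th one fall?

2041-08-21

The 14th occurrence is 13 intervals after the first: 13 × 8 = 104 days after 2041-05-09.
May has 31 days — 22 days to the end of May leaves 82.
June has 30 days (52 left).
July has 31 days (21 left).
21 days into August → 2041-08-21.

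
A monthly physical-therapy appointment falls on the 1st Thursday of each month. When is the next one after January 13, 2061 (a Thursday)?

February 3, 2061

January 2061 starts on a Saturday, so its 1st Thursday is January 6, 2061 (5 days in).
That is not after January 13, 2061, so look at February 2061.
February 2061 starts on a Tuesday, so its 1st Thursday is February 3, 2061 (2 days in).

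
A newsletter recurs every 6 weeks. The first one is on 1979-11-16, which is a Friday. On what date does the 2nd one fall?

1979-12-28

The 2nd occurrence is 1 interval after the first: 1 × 42 = 42 days after 1979-11-16.
November has 30 days — 14 days to the end of November leaves 28.
28 days into December → 1979-12-28.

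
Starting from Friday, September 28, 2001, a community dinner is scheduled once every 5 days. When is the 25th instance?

The 25th occurrence is 24 intervals after the first: 24 × 5 = 120 days after September 28, 2001.
September has 30 days — 2 days to the end of September leaves 118.
October has 31 days (87 left).
November has 30 days (57 left).
December has 31 days (26 left).
26 days into January → January 26, 2002.

January 26, 2002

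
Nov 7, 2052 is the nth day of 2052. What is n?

312

Days in months before Nov: 31 + 29 + 31 + 30 + 31 + 30 + 31 + 31 + 30 + 31 = 305.
Plus 7 days into Nov → day 312.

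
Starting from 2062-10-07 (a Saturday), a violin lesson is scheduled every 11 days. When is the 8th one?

The 8th occurrence is 7 intervals after the first: 7 × 11 = 77 days after 2062-10-07.
October has 31 days — 24 days to the end of October leaves 53.
November has 30 days (23 left).
23 days into December → 2062-12-23.

2062-12-23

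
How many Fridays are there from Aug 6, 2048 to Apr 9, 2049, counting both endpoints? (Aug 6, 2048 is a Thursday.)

Aug 6, 2048 is a Thursday; the first Friday on or after it is Aug 7, 2048 (1 day later).
From Aug 7, 2048 to Apr 9, 2049: 24 + 30 + 31 + 30 + 31 + 31 + 28 + 31 + 9 = 245 days (rest of Aug, Sep, Oct, Nov, Dec, Jan, Feb, Mar, Apr).
245 ÷ 7 = 35 full weeks with remainder 0, so 35 more Fridays after the first → 36.

36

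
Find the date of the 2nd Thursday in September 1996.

12 September 1996

September 1996 begins on a Sunday, so the first Thursday is September 5 (4 days later).
The 2nd Thursday is 1 weeks later: 5 + 7 = 12.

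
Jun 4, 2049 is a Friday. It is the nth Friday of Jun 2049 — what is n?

Day 4 falls in week ⌈4/7⌉ of the month.
Days 1–7 hold the 1st Friday, 8–14 the 2nd, 15–21 the 3rd, 22–28 the 4th, 29–31 the 5th.
4 is in the range for the 1st.

1st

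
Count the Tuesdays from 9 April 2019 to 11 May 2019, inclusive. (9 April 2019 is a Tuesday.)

9 April 2019 is a Tuesday; the first Tuesday on or after it is 9 April 2019.
From 9 April 2019 to 11 May 2019: 21 + 11 = 32 days (rest of April, May).
32 ÷ 7 = 4 full weeks with remainder 4, so 4 more Tuesdays after the first → 5.

5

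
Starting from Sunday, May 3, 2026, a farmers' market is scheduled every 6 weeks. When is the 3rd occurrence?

The 3rd occurrence is 2 intervals after the first: 2 × 42 = 84 days after May 3, 2026.
May has 31 days — 28 days to the end of May leaves 56.
June has 30 days (26 left).
26 days into July → July 26, 2026.

July 26, 2026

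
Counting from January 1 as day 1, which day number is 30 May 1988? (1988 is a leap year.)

Days in months before May: 31 + 29 + 31 + 30 = 121.
Plus 30 days into May → day 151.

151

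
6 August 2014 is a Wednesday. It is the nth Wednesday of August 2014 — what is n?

1st

Day 6 falls in week ⌈6/7⌉ of the month.
Days 1–7 hold the 1st Wednesday, 8–14 the 2nd, 15–21 the 3rd, 22–28 the 4th, 29–31 the 5th.
6 is in the range for the 1st.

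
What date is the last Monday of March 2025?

March 31, 2025

March 2025 begins on a Saturday, so the first Monday is March 3 (2 days later).
March 2025 has 31 days. Adding weeks: 3, 10, 17, 24, 31 — the last one ≤ 31 is the 31st.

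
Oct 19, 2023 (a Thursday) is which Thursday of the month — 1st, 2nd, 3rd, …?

3rd

Day 19 falls in week ⌈19/7⌉ of the month.
Days 1–7 hold the 1st Thursday, 8–14 the 2nd, 15–21 the 3rd, 22–28 the 4th, 29–31 the 5th.
19 is in the range for the 3rd.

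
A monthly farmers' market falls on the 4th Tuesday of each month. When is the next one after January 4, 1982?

January 26, 1982

January 1982 starts on a Friday; its first Tuesday is the 5th, so the 4th Tuesday is the 26th — January 26, 1982.
January 26, 1982 is after January 4, 1982, so that is the next one.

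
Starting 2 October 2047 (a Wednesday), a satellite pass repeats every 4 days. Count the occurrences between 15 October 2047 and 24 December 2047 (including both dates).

17

Occurrences land 4·i days after 2 October 2047 for i = 0, 1, 2, …
15 October 2047 is 13 days after the start; 13 ÷ 4 = 3 remainder 1; since the remainder is 1, round up to i = 4. First occurrence in the window: #5 on 18 October 2047 (4×4 = 16 days in).
24 December 2047 is 83 days after the start; 83 ÷ 4 = 20 remainder 3. Last occurrence in the window: #21 on 21 December 2047.
Occurrences #5 through #21: 17 in total.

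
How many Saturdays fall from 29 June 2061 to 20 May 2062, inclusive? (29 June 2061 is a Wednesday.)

47

29 June 2061 is a Wednesday; the first Saturday on or after it is 2 July 2061 (3 days later).
From 2 July 2061 to 20 May 2062: 29 + 31 + 30 + 31 + 30 + 31 + 31 + 28 + 31 + 30 + 20 = 322 days (rest of July, August, September, October, November, December, January, February, March, April, May).
322 ÷ 7 = 46 full weeks with remainder 0, so 46 more Saturdays after the first → 47.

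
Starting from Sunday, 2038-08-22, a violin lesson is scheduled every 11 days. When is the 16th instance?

2039-02-03

The 16th occurrence is 15 intervals after the first: 15 × 11 = 165 days after 2038-08-22.
August has 31 days — 9 days to the end of August leaves 156.
September has 30 days (126 left).
October has 31 days (95 left).
November has 30 days (65 left).
December has 31 days (34 left).
January has 31 days (3 left).
3 days into February → 2039-02-03.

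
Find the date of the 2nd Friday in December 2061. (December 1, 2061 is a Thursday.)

9 December 2061

December 2061 begins on a Thursday, so the first Friday is December 2 (1 day later).
The 2nd Friday is 1 weeks later: 2 + 7 = 9.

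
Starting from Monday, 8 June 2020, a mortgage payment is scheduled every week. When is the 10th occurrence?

The 10th occurrence is 9 intervals after the first: 9 × 7 = 63 days after 8 June 2020.
June has 30 days — 22 days to the end of June leaves 41.
July has 31 days (10 left).
10 days into August → 10 August 2020.

10 August 2020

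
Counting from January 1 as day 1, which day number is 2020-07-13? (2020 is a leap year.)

195

Days in months before July: 31 + 29 + 31 + 30 + 31 + 30 = 182.
Plus 13 days into July → day 195.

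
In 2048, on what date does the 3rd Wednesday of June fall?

June 2048 begins on a Monday, so the first Wednesday is June 3 (2 days later).
The 3rd Wednesday is 2 weeks later: 3 + 14 = 17.

17 June 2048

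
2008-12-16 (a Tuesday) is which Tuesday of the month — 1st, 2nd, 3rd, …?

Day 16 falls in week ⌈16/7⌉ of the month.
Days 1–7 hold the 1st Tuesday, 8–14 the 2nd, 15–21 the 3rd, 22–28 the 4th, 29–31 the 5th.
16 is in the range for the 3rd.

3rd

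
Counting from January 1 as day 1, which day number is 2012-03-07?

Days in months before March: 31 + 29 = 60.
Plus 7 days into March → day 67.

67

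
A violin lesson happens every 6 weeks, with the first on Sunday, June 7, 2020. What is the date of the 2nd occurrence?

July 19, 2020

The 2nd occurrence is 1 interval after the first: 1 × 42 = 42 days after June 7, 2020.
June has 30 days — 23 days to the end of June leaves 19.
19 days into July → July 19, 2020.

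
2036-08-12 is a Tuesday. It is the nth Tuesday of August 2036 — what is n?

2nd

Day 12 falls in week ⌈12/7⌉ of the month.
Days 1–7 hold the 1st Tuesday, 8–14 the 2nd, 15–21 the 3rd, 22–28 the 4th, 29–31 the 5th.
12 is in the range for the 2nd.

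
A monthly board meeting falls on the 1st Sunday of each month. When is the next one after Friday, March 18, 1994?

April 3, 1994

March 1994 starts on a Tuesday, so its 1st Sunday is March 6, 1994 (5 days in).
That is not after March 18, 1994, so look at April 1994.
April 1994 starts on a Friday, so its 1st Sunday is April 3, 1994 (2 days in).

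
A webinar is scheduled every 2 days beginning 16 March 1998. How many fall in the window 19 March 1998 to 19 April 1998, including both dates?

16

Occurrences land 2·i days after 16 March 1998 for i = 0, 1, 2, …
19 March 1998 is 3 days after the start; 3 ÷ 2 = 1 remainder 1; since the remainder is 1, round up to i = 2. First occurrence in the window: #3 on 20 March 1998 (2×2 = 4 days in).
19 April 1998 is 34 days after the start; 34 ÷ 2 = 17 remainder 0. Last occurrence in the window: #18 on 19 April 1998.
Occurrences #3 through #18: 16 in total.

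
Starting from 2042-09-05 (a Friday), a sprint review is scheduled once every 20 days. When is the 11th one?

The 11th occurrence is 10 intervals after the first: 10 × 20 = 200 days after 2042-09-05.
September has 30 days — 25 days to the end of September leaves 175.
October has 31 days (144 left).
November has 30 days (114 left).
December has 31 days (83 left).
January has 31 days (52 left).
February has 28 days (24 left).
24 days into March → 2043-03-24.

2043-03-24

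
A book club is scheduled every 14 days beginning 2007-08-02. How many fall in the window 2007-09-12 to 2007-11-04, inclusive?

4

Occurrences land 14·i days after 2007-08-02 for i = 0, 1, 2, …
2007-09-12 is 41 days after the start; 41 ÷ 14 = 2 remainder 13; since the remainder is 13, round up to i = 3. First occurrence in the window: #4 on 2007-09-13 (3×14 = 42 days in).
2007-11-04 is 94 days after the start; 94 ÷ 14 = 6 remainder 10. Last occurrence in the window: #7 on 2007-10-25.
Occurrences #4 through #7: 4 in total.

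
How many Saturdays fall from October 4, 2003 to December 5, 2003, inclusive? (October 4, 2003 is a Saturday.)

9

October 4, 2003 is a Saturday; the first Saturday on or after it is October 4, 2003.
From October 4, 2003 to December 5, 2003: 27 + 30 + 5 = 62 days (rest of October, November, December).
62 ÷ 7 = 8 full weeks with remainder 6, so 8 more Saturdays after the first → 9.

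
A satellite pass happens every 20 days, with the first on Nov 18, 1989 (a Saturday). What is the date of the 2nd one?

Dec 8, 1989

The 2nd occurrence is 1 interval after the first: 1 × 20 = 20 days after Nov 18, 1989.
Nov has 30 days — 12 days to the end of Nov leaves 8.
8 days into Dec → Dec 8, 1989.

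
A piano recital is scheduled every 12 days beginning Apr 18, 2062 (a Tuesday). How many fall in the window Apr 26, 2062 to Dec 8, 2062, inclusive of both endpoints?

19

Occurrences land 12·i days after Apr 18, 2062 for i = 0, 1, 2, …
Apr 26, 2062 is 8 days after the start; 8 ÷ 12 = 0 remainder 8; since the remainder is 8, round up to i = 1. First occurrence in the window: #2 on Apr 30, 2062 (1×12 = 12 days in).
Dec 8, 2062 is 234 days after the start; 234 ÷ 12 = 19 remainder 6. Last occurrence in the window: #20 on Dec 2, 2062.
Occurrences #2 through #20: 19 in total.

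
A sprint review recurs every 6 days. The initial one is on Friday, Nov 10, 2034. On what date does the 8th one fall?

The 8th occurrence is 7 intervals after the first: 7 × 6 = 42 days after Nov 10, 2034.
Nov has 30 days — 20 days to the end of Nov leaves 22.
22 days into Dec → Dec 22, 2034.

Dec 22, 2034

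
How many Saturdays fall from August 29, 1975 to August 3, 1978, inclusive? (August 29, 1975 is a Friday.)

August 29, 1975 is a Friday; the first Saturday on or after it is August 30, 1975 (1 day later).
From August 30, 1975 to August 3, 1978: 123 + 366 + 365 + 215 = 1069 days (rest of 1975, 1976, 1977, to August 3, 1978 in 1978).
1069 ÷ 7 = 152 full weeks with remainder 5, so 152 more Saturdays after the first → 153.

153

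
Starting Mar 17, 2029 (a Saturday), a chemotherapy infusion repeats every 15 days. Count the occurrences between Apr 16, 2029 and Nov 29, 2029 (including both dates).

Occurrences land 15·i days after Mar 17, 2029 for i = 0, 1, 2, …
Apr 16, 2029 is 30 days after the start; 30 ÷ 15 = 2 remainder 0. First occurrence in the window: #3 on Apr 16, 2029 (2×15 = 30 days in).
Nov 29, 2029 is 257 days after the start; 257 ÷ 15 = 17 remainder 2. Last occurrence in the window: #18 on Nov 27, 2029.
Occurrences #3 through #18: 16 in total.

16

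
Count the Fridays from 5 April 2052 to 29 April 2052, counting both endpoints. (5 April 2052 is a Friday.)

4

5 April 2052 is a Friday; the first Friday on or after it is 5 April 2052.
From 5 April 2052 to 29 April 2052 is 29 − 5 = 24 days.
24 ÷ 7 = 3 full weeks with remainder 3, so 3 more Fridays after the first → 4.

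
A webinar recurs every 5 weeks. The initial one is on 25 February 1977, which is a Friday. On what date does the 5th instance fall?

15 July 1977

The 5th occurrence is 4 intervals after the first: 4 × 35 = 140 days after 25 February 1977.
February has 28 days — 3 days to the end of February leaves 137.
March has 31 days (106 left).
April has 30 days (76 left).
May has 31 days (45 left).
June has 30 days (15 left).
15 days into July → 15 July 1977.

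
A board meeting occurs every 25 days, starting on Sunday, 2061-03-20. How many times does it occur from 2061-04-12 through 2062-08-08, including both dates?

20

Occurrences land 25·i days after 2061-03-20 for i = 0, 1, 2, …
2061-04-12 is 23 days after the start; 23 ÷ 25 = 0 remainder 23; since the remainder is 23, round up to i = 1. First occurrence in the window: #2 on 2061-04-14 (1×25 = 25 days in).
2062-08-08 is 506 days after the start; 506 ÷ 25 = 20 remainder 6. Last occurrence in the window: #21 on 2062-08-02.
Occurrences #2 through #21: 20 in total.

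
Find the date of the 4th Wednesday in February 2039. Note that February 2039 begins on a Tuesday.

February 2039 begins on a Tuesday, so the first Wednesday is February 2 (1 day later).
The 4th Wednesday is 3 weeks later: 2 + 21 = 23.

February 23, 2039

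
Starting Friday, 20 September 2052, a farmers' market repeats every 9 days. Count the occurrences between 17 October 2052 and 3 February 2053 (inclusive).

Occurrences land 9·i days after 20 September 2052 for i = 0, 1, 2, …
17 October 2052 is 27 days after the start; 27 ÷ 9 = 3 remainder 0. First occurrence in the window: #4 on 17 October 2052 (3×9 = 27 days in).
3 February 2053 is 136 days after the start; 136 ÷ 9 = 15 remainder 1. Last occurrence in the window: #16 on 2 February 2053.
Occurrences #4 through #16: 13 in total.

13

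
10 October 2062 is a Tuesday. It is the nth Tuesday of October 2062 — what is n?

Day 10 falls in week ⌈10/7⌉ of the month.
Days 1–7 hold the 1st Tuesday, 8–14 the 2nd, 15–21 the 3rd, 22–28 the 4th, 29–31 the 5th.
10 is in the range for the 2nd.

2nd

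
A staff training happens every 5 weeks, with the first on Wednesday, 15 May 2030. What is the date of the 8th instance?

The 8th occurrence is 7 intervals after the first: 7 × 35 = 245 days after 15 May 2030.
May has 31 days — 16 days to the end of May leaves 229.
June has 30 days (199 left).
July has 31 days (168 left).
August has 31 days (137 left).
September has 30 days (107 left).
October has 31 days (76 left).
November has 30 days (46 left).
December has 31 days (15 left).
15 days into January → 15 January 2031.

15 January 2031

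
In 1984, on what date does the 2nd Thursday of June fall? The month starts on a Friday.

14 June 1984

June 1984 begins on a Friday, so the first Thursday is June 7 (6 days later).
The 2nd Thursday is 1 weeks later: 7 + 7 = 14.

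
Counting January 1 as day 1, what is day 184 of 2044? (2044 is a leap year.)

Jul 2, 2044

Jan has 31 days (184 − 31 = 153 remain).
Feb has 29 days (153 − 29 = 124 remain).
Mar has 31 days (124 − 31 = 93 remain).
Apr has 30 days (93 − 30 = 63 remain).
May has 31 days (63 − 31 = 32 remain).
Jun has 30 days (32 − 30 = 2 remain).
2 into Jul → Jul 2.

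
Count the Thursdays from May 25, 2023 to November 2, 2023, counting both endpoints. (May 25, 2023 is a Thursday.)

May 25, 2023 is a Thursday; the first Thursday on or after it is May 25, 2023.
From May 25, 2023 to November 2, 2023: 6 + 30 + 31 + 31 + 30 + 31 + 2 = 161 days (rest of May, June, July, August, September, October, November).
161 ÷ 7 = 23 full weeks with remainder 0, so 23 more Thursdays after the first → 24.

24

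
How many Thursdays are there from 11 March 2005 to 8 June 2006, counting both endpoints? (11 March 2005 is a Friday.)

65

11 March 2005 is a Friday; the first Thursday on or after it is 17 March 2005 (6 days later).
From 17 March 2005 to 8 June 2006: 289 + 159 = 448 days (rest of 2005, to 8 June 2006 in 2006).
448 ÷ 7 = 64 full weeks with remainder 0, so 64 more Thursdays after the first → 65.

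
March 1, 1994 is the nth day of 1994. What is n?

Days in months before March: 31 + 28 = 59.
Plus 1 day into March → day 60.

60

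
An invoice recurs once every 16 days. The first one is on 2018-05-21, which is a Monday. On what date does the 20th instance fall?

The 20th occurrence is 19 intervals after the first: 19 × 16 = 304 days after 2018-05-21.
May has 31 days — 10 days to the end of May leaves 294.
June has 30 days (264 left).
July has 31 days (233 left).
August has 31 days (202 left).
September has 30 days (172 left).
October has 31 days (141 left).
November has 30 days (111 left).
December has 31 days (80 left).
January has 31 days (49 left).
February has 28 days (21 left).
21 days into March → 2019-03-21.

2019-03-21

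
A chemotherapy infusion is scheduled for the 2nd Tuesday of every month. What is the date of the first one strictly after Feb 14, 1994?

Feb 1994 starts on a Tuesday; its first Tuesday is the 1st, so the 2nd Tuesday is the 8th — Feb 8, 1994.
That is not after Feb 14, 1994, so look at Mar 1994.
Mar 1994 starts on a Tuesday; its first Tuesday is the 1st, so the 2nd Tuesday is the 8th — Mar 8, 1994.

Mar 8, 1994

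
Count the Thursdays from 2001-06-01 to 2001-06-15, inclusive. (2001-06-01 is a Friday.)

2001-06-01 is a Friday; the first Thursday on or after it is 2001-06-07 (6 days later).
From 2001-06-07 to 2001-06-15 is 15 − 7 = 8 days.
8 ÷ 7 = 1 full weeks with remainder 1, so 1 more Thursdays after the first → 2.

2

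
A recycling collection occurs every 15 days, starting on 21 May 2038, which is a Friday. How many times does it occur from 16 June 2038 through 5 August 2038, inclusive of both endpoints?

4

Occurrences land 15·i days after 21 May 2038 for i = 0, 1, 2, …
16 June 2038 is 26 days after the start; 26 ÷ 15 = 1 remainder 11; since the remainder is 11, round up to i = 2. First occurrence in the window: #3 on 20 June 2038 (2×15 = 30 days in).
5 August 2038 is 76 days after the start; 76 ÷ 15 = 5 remainder 1. Last occurrence in the window: #6 on 4 August 2038.
Occurrences #3 through #6: 4 in total.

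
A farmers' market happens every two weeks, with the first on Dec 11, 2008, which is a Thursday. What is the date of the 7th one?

The 7th occurrence is 6 intervals after the first: 6 × 14 = 84 days after Dec 11, 2008.
Dec has 31 days — 20 days to the end of Dec leaves 64.
Jan has 31 days (33 left).
Feb has 28 days (5 left).
5 days into Mar → Mar 5, 2009.

Mar 5, 2009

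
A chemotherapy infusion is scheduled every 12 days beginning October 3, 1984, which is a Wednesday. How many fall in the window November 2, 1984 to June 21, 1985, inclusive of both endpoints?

Occurrences land 12·i days after October 3, 1984 for i = 0, 1, 2, …
November 2, 1984 is 30 days after the start; 30 ÷ 12 = 2 remainder 6; since the remainder is 6, round up to i = 3. First occurrence in the window: #4 on November 8, 1984 (3×12 = 36 days in).
June 21, 1985 is 261 days after the start; 261 ÷ 12 = 21 remainder 9. Last occurrence in the window: #22 on June 12, 1985.
Occurrences #4 through #22: 19 in total.

19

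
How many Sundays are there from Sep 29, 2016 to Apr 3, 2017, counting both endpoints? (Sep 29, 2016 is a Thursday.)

Sep 29, 2016 is a Thursday; the first Sunday on or after it is Oct 2, 2016 (3 days later).
From Oct 2, 2016 to Apr 3, 2017: 29 + 30 + 31 + 31 + 28 + 31 + 3 = 183 days (rest of Oct, Nov, Dec, Jan, Feb, Mar, Apr).
183 ÷ 7 = 26 full weeks with remainder 1, so 26 more Sundays after the first → 27.

27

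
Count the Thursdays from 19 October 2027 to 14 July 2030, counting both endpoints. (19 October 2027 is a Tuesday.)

19 October 2027 is a Tuesday; the first Thursday on or after it is 21 October 2027 (2 days later).
From 21 October 2027 to 14 July 2030: 71 + 366 + 365 + 195 = 997 days (rest of 2027, 2028, 2029, to 14 July 2030 in 2030).
997 ÷ 7 = 142 full weeks with remainder 3, so 142 more Thursdays after the first → 143.

143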